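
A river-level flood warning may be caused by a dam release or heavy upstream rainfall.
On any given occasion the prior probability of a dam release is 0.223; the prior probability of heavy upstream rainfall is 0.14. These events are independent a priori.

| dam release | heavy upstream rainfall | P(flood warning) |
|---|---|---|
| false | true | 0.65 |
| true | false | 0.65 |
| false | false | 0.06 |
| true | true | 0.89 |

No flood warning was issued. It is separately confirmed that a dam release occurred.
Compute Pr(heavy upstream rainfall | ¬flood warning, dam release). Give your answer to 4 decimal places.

For the numerator, keep only heavy upstream rainfall=true terms: 0.11×0.14 = 0.015400
Denominator P(¬flood warning | dam release): 0.35×0.86 + 0.11×0.14 = 0.316400
P(heavy upstream rainfall | ¬flood warning, dam release) = 0.015400/0.316400 ≈ 0.0487

Pr(heavy upstream rainfall | ¬flood warning, dam release) ≈ 0.0487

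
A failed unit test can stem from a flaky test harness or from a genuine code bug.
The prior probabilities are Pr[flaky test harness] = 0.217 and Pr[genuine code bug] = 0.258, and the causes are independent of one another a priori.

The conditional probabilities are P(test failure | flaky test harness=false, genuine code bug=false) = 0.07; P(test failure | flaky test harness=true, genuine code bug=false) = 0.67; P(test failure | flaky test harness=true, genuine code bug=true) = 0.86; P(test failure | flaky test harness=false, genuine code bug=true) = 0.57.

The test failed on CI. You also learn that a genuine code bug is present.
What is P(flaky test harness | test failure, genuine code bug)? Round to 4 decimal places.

Numerator (weight on configurations with flaky test harness): 0.86*0.217 = 0.186620
The normalizing constant is 0.57*0.783 + 0.86*0.217 = 0.632930
Posterior = 0.186620 / 0.632930 ≈ 0.2949

P(flaky test harness | test failure, genuine code bug) ≈ 0.2949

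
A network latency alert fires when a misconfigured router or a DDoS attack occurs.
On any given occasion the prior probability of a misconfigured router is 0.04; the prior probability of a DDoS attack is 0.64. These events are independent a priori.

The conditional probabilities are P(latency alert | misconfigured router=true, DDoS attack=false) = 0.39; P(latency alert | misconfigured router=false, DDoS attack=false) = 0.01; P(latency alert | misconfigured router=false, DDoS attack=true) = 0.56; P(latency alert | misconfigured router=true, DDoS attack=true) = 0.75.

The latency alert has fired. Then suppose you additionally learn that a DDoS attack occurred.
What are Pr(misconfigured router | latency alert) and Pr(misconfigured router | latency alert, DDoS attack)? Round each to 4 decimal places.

Pr(misconfigured router | latency alert) ≈ 0.0666; Pr(misconfigured router | latency alert, DDoS attack) ≈ 0.0529

Weight on misconfigured router=true, given the evidence: 0.005616 + 0.019200 = 0.024816
Denominator P(latency alert): 0.01·0.96·0.36 + 0.56·0.96·0.64 + 0.39·0.04·0.36 + 0.75·0.04·0.64 = 0.372336
Posterior = 0.024816 / 0.372336 ≈ 0.0666

With the extra evidence:
P(latency alert | DDoS attack) = 0.56*0.96 + 0.75*0.04 = 0.537600 + 0.030000 = 0.567600
Restricting to configurations with misconfigured router present: 0.75*0.04 = 0.030000.
Hence the posterior is 0.030000/0.567600 ≈ 0.0529.
Conditioning on DDoS attack lowers the posterior on misconfigured router: the classic explaining-away effect in a common-effect structure.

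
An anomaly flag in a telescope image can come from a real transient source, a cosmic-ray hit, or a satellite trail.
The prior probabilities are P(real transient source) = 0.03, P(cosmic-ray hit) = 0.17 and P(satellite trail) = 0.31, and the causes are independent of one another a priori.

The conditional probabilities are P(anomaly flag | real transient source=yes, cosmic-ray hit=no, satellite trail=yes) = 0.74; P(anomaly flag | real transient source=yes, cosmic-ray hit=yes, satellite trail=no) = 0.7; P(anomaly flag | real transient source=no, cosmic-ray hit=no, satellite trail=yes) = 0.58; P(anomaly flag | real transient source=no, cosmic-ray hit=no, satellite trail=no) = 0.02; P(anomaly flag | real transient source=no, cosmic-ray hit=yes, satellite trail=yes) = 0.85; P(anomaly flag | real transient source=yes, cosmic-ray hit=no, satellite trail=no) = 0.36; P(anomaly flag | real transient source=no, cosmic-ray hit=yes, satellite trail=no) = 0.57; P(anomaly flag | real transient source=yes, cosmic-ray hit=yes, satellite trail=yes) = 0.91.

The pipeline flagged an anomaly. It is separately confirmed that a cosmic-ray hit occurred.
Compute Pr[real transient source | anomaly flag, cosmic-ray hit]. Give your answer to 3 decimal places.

By total probability over the 4 (real transient source, satellite trail) configurations:
  P(anomaly flag | cosmic-ray hit) = 0.57*0.97*0.69 + 0.85*0.97*0.31 + 0.7*0.03*0.69 + 0.91*0.03*0.31
        = 0.381501 + 0.255595 + 0.014490 + 0.008463 = 0.660049
Keeping only the real transient source-present terms gives 0.022953, so
  P(real transient source | anomaly flag, cosmic-ray hit) = 0.022953 / 0.660049 ≈ 0.035

Pr[real transient source | anomaly flag, cosmic-ray hit] ≈ 0.035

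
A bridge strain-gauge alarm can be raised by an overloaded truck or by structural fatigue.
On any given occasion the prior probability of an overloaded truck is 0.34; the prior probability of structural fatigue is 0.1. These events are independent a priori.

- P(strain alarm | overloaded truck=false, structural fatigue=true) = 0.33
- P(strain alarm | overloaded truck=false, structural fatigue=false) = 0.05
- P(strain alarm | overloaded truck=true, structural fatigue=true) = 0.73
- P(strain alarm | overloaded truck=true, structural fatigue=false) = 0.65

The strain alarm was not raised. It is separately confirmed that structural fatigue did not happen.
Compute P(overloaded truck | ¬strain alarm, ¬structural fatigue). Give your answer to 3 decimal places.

P(overloaded truck | ¬strain alarm, ¬structural fatigue) ≈ 0.160

P(¬strain alarm | ¬structural fatigue) = 0.95·0.66 + 0.35·0.34 = 0.627000 + 0.119000 = 0.746000
Of this, 0.119000 comes from 0.35·0.34 (the overloaded truck=true cases).
Hence the posterior is 0.119000/0.746000 ≈ 0.160.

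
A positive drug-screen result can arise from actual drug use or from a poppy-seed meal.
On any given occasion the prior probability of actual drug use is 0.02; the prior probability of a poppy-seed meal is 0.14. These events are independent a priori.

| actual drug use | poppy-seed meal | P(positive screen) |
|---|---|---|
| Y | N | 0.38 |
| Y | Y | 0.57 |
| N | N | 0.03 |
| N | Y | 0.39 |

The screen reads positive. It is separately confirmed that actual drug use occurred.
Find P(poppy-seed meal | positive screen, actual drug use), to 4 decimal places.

P(poppy-seed meal | positive screen, actual drug use) ≈ 0.1963

Numerator (weight on configurations with poppy-seed meal): 0.57·0.14 = 0.079800
The normalizing constant is 0.38·0.86 + 0.57·0.14 = 0.406600
P(poppy-seed meal | positive screen, actual drug use) = 0.079800/0.406600 ≈ 0.1963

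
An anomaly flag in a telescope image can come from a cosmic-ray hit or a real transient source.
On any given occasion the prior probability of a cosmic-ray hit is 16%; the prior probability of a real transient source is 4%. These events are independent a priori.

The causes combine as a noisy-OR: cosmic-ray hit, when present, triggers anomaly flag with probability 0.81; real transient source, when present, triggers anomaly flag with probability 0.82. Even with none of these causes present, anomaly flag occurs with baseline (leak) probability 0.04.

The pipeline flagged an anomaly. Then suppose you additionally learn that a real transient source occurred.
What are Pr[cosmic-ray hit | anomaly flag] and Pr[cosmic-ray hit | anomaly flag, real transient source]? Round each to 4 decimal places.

Pr[cosmic-ray hit | anomaly flag] ≈ 0.6870; Pr[cosmic-ray hit | anomaly flag, real transient source] ≈ 0.1821

Under noisy-OR, P(anomaly flag | causes) = 1 − (1−0.04)·∏(1−qᵢ) over the active causes.
P(anomaly flag) = 0.04·0.84·0.96 + 0.8272·0.84·0.04 + 0.8176·0.16·0.96 + 0.967168·0.16·0.04 = 0.032256 + 0.027794 + 0.125583 + 0.006190 = 0.191823
Restricting to configurations with cosmic-ray hit present: 0.125583 + 0.006190 = 0.131773.
P(cosmic-ray hit | anomaly flag) = 0.131773 / 0.191823 ≈ 0.6870

Now also conditioning on real transient source=true:
For the numerator, keep only cosmic-ray hit=true terms: 0.967168*0.16 = 0.154747
The normalizing constant is 0.8272*0.84 + 0.967168*0.16 = 0.849595
Posterior = 0.154747 / 0.849595 ≈ 0.1821
— real transient source explains away the evidence for cosmic-ray hit.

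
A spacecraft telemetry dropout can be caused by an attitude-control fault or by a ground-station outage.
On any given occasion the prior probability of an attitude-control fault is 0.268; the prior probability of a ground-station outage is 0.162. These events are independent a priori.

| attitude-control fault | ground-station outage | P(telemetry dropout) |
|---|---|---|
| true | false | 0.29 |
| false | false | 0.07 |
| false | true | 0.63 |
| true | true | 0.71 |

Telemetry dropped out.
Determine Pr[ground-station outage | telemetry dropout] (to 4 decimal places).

Pr[ground-station outage | telemetry dropout] ≈ 0.4941

P(telemetry dropout) = 0.07*0.732*0.838 + 0.63*0.732*0.162 + 0.29*0.268*0.838 + 0.71*0.268*0.162 = 0.042939 + 0.074708 + 0.065129 + 0.030825 = 0.213601
Restricting to configurations with ground-station outage present: 0.074708 + 0.030825 = 0.105533.
So P(ground-station outage | telemetry dropout) = 0.105533/0.213601 ≈ 0.4941.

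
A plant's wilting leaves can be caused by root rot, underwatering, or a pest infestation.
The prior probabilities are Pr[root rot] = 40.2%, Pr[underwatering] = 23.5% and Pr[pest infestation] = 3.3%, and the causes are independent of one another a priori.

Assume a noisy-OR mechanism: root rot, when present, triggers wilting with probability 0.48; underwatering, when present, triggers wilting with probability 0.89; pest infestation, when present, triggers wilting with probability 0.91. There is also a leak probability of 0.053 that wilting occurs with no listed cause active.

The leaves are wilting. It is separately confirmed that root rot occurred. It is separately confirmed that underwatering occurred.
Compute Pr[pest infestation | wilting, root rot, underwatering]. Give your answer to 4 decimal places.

Under noisy-OR, P(wilting | causes) = 1 − (1−0.053)·∏(1−qᵢ) over the active causes.
P(wilting | root rot, underwatering) = 0.945832×0.967 + 0.995125×0.033 = 0.914620 + 0.032839 = 0.947459
Of this, 0.032839 comes from 0.995125×0.033 (the pest infestation=true cases).
Hence the posterior is 0.032839/0.947459 ≈ 0.0347.

Pr[pest infestation | wilting, root rot, underwatering] ≈ 0.0347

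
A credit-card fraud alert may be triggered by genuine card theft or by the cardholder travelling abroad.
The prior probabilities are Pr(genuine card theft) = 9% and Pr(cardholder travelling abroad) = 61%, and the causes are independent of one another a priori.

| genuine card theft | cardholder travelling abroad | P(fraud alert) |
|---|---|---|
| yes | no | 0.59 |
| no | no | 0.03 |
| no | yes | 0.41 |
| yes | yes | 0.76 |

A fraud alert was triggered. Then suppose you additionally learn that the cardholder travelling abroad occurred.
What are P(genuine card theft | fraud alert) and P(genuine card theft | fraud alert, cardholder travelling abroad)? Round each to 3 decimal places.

P(genuine card theft | fraud alert) ≈ 0.208; P(genuine card theft | fraud alert, cardholder travelling abroad) ≈ 0.155

Enumerate the 4 (genuine card theft, cardholder travelling abroad) configurations and weight by the priors:
  P(fraud alert) = 0.03·0.91·0.39 + 0.41·0.91·0.61 + 0.59·0.09·0.39 + 0.76·0.09·0.61
        = 0.010647 + 0.227591 + 0.020709 + 0.041724 = 0.300671
Keeping only the genuine card theft-present terms gives 0.062433, so
  P(genuine card theft | fraud alert) = 0.062433 / 0.300671 ≈ 0.208

With the extra evidence:
Enumerate both values of genuine card theft and weight by the priors:
  P(fraud alert | cardholder travelling abroad) = 0.41×0.91 + 0.76×0.09
        = 0.373100 + 0.068400 = 0.441500
Keeping only the genuine card theft-present terms gives 0.068400, so
  P(genuine card theft | fraud alert, cardholder travelling abroad) = 0.068400 / 0.441500 ≈ 0.155
This is intercausal reasoning (explaining away): once cardholder travelling abroad accounts for the fraud alert, genuine card theft becomes less likely.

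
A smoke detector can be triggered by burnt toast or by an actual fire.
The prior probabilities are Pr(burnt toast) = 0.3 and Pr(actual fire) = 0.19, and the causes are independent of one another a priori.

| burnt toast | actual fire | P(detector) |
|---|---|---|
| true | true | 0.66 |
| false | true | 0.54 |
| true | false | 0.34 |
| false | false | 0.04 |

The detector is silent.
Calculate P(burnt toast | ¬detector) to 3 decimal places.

Enumerate the 4 (burnt toast, actual fire) configurations and weight by the priors:
  P(¬detector) = 0.96×0.7×0.81 + 0.46×0.7×0.19 + 0.66×0.3×0.81 + 0.34×0.3×0.19
        = 0.544320 + 0.061180 + 0.160380 + 0.019380 = 0.785260
Configurations with burnt toast contribute 0.179760, so
  P(burnt toast | ¬detector) = 0.179760 / 0.785260 ≈ 0.229

P(burnt toast | ¬detector) ≈ 0.229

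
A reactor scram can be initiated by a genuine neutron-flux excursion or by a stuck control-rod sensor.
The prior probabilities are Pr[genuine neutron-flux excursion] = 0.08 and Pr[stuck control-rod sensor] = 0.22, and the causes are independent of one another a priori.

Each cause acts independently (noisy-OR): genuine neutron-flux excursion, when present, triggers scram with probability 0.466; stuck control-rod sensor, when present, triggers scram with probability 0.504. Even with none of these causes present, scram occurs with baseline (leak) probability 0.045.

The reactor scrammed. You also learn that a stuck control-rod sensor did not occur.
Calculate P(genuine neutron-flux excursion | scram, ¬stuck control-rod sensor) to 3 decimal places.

Under noisy-OR, P(scram | causes) = 1 − (1−0.045)·∏(1−qᵢ) over the active causes.
By total probability over both values of genuine neutron-flux excursion:
  P(scram | ¬stuck control-rod sensor) = 0.045*0.92 + 0.49003*0.08
        = 0.041400 + 0.039202 = 0.080602
Configurations with genuine neutron-flux excursion contribute 0.039202, so
  P(genuine neutron-flux excursion | scram, ¬stuck control-rod sensor) = 0.039202 / 0.080602 ≈ 0.486

P(genuine neutron-flux excursion | scram, ¬stuck control-rod sensor) ≈ 0.486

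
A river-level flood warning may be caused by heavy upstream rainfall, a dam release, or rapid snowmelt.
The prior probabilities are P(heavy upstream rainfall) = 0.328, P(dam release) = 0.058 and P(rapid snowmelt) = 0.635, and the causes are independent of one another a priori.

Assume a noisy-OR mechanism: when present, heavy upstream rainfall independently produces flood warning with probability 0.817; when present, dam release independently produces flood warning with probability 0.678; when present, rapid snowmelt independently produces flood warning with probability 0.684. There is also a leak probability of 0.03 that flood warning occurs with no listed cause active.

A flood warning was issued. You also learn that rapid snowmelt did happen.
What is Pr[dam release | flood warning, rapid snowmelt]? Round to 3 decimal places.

Under noisy-OR, P(flood warning | causes) = 1 − (1−0.03)·∏(1−qᵢ) over the active causes.
By total probability over the 4 (heavy upstream rainfall, dam release) configurations:
  P(flood warning | rapid snowmelt) = 0.69348*0.672*0.942 + 0.901301*0.672*0.058 + 0.943907*0.328*0.942 + 0.981938*0.328*0.058
        = 0.438989 + 0.035129 + 0.291645 + 0.018680 = 0.784443
The terms with dam release present sum to 0.053809, so
  P(dam release | flood warning, rapid snowmelt) = 0.053809 / 0.784443 ≈ 0.069

Pr[dam release | flood warning, rapid snowmelt] ≈ 0.069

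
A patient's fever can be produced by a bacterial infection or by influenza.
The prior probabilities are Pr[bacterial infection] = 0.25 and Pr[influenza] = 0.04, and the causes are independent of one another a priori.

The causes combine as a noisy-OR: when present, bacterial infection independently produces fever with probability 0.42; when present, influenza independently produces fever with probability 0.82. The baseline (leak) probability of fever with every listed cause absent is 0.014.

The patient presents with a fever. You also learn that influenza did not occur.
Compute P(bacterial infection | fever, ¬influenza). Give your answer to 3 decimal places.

Under noisy-OR, P(fever | causes) = 1 − (1−0.014)·∏(1−qᵢ) over the active causes.
Sum P(fever|·) weighted by the priors over both values of bacterial infection:
  P(fever | ¬influenza) = 0.014*0.75 + 0.42812*0.25
        = 0.010500 + 0.107030 = 0.117530
Configurations with bacterial infection contribute 0.107030, so
  P(bacterial infection | fever, ¬influenza) = 0.107030 / 0.117530 ≈ 0.911

P(bacterial infection | fever, ¬influenza) ≈ 0.911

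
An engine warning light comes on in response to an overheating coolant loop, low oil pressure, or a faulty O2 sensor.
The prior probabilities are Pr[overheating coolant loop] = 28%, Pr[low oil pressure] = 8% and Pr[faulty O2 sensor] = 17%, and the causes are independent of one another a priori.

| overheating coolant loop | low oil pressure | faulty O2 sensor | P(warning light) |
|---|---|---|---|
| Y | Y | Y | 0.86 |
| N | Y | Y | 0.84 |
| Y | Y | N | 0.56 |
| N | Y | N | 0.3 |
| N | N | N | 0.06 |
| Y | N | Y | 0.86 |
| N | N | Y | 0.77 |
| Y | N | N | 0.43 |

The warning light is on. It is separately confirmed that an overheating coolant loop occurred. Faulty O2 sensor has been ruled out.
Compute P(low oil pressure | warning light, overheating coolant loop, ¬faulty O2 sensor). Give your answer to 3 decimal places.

Sum P(warning light|·) weighted by the priors over both values of low oil pressure:
  P(warning light | overheating coolant loop, ¬faulty O2 sensor) = 0.43×0.92 + 0.56×0.08
        = 0.395600 + 0.044800 = 0.440400
Keeping only the low oil pressure-present terms gives 0.044800, so
  P(low oil pressure | warning light, overheating coolant loop, ¬faulty O2 sensor) = 0.044800 / 0.440400 ≈ 0.102

P(low oil pressure | warning light, overheating coolant loop, ¬faulty O2 sensor) ≈ 0.102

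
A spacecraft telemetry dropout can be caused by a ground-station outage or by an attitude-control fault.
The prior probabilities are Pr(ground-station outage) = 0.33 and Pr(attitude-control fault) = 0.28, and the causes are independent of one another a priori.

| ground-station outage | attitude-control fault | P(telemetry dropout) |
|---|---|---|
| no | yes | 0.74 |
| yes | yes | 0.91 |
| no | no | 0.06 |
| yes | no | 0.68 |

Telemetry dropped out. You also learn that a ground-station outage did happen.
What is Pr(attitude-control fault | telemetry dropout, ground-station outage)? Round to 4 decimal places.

By total probability over both values of attitude-control fault:
  P(telemetry dropout | ground-station outage) = 0.68*0.72 + 0.91*0.28
        = 0.489600 + 0.254800 = 0.744400
Keeping only the attitude-control fault-present terms gives 0.254800, so
  P(attitude-control fault | telemetry dropout, ground-station outage) = 0.254800 / 0.744400 ≈ 0.3423

Pr(attitude-control fault | telemetry dropout, ground-station outage) ≈ 0.3423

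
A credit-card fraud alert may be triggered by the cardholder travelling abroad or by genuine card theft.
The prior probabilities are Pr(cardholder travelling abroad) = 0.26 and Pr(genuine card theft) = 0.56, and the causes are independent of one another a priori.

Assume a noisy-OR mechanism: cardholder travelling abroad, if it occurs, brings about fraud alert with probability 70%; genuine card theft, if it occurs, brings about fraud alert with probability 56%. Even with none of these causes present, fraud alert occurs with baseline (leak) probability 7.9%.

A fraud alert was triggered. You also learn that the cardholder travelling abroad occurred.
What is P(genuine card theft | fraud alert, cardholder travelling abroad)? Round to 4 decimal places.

P(genuine card theft | fraud alert, cardholder travelling abroad) ≈ 0.6070

Under noisy-OR, P(fraud alert | causes) = 1 − (1−0.079)·∏(1−qᵢ) over the active causes.
Enumerate both values of genuine card theft and weight by the priors:
  P(fraud alert | cardholder travelling abroad) = 0.7237*0.44 + 0.878428*0.56
        = 0.318428 + 0.491920 = 0.810348
Keeping only the genuine card theft-present terms gives 0.491920, so
  P(genuine card theft | fraud alert, cardholder travelling abroad) = 0.491920 / 0.810348 ≈ 0.6070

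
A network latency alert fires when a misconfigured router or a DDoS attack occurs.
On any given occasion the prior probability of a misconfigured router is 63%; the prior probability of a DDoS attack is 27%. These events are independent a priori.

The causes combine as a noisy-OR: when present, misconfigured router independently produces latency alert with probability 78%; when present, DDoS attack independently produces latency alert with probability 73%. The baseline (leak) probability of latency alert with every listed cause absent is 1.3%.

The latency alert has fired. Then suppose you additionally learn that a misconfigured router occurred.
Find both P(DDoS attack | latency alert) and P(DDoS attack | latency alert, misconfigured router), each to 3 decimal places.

P(DDoS attack | latency alert) ≈ 0.391; P(DDoS attack | latency alert, misconfigured router) ≈ 0.308

Under noisy-OR, P(latency alert | causes) = 1 − (1−0.013)·∏(1−qᵢ) over the active causes.
By total probability over the 4 (misconfigured router, DDoS attack) configurations:
  P(latency alert) = 0.013*0.37*0.73 + 0.73351*0.37*0.27 + 0.78286*0.63*0.73 + 0.941372*0.63*0.27
        = 0.003511 + 0.073278 + 0.360037 + 0.160127 = 0.596953
The terms with DDoS attack present sum to 0.233405, so
  P(DDoS attack | latency alert) = 0.233405 / 0.596953 ≈ 0.391

Now condition on the additional information:
By total probability over both values of DDoS attack:
  P(latency alert | misconfigured router) = 0.78286×0.73 + 0.941372×0.27
        = 0.571488 + 0.254170 = 0.825658
The terms with DDoS attack present sum to 0.254170, so
  P(DDoS attack | latency alert, misconfigured router) = 0.254170 / 0.825658 ≈ 0.308
The drop from 0.391 to 0.308 is the explaining-away (discounting) effect.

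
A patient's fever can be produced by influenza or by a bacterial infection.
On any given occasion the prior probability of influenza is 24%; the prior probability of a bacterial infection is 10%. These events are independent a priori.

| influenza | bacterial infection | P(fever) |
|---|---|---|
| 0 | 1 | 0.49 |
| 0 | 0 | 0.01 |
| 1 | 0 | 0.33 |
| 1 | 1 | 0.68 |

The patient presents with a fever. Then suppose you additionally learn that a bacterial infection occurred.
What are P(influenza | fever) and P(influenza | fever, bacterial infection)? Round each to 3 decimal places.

P(fever) = 0.01×0.76×0.9 + 0.49×0.76×0.1 + 0.33×0.24×0.9 + 0.68×0.24×0.1 = 0.006840 + 0.037240 + 0.071280 + 0.016320 = 0.131680
Of this, 0.087600 comes from 0.071280 + 0.016320 (the influenza=true cases).
So P(influenza | fever) = 0.087600/0.131680 ≈ 0.665.

Now condition on the additional information:
Numerator (weight on configurations with influenza): 0.68×0.24 = 0.163200
Normalizer over all consistent configurations: 0.49×0.76 + 0.68×0.24 = 0.535600
P(influenza | fever, bacterial infection) = 0.163200/0.535600 ≈ 0.305
— bacterial infection explains away the evidence for influenza.

P(influenza | fever) ≈ 0.665; P(influenza | fever, bacterial infection) ≈ 0.305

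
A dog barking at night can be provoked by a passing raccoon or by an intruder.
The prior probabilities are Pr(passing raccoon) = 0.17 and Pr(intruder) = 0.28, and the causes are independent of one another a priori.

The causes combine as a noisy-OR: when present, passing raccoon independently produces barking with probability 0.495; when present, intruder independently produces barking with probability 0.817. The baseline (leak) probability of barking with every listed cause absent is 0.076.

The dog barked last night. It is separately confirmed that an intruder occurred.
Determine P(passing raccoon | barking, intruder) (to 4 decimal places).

Under noisy-OR, P(barking | causes) = 1 − (1−0.076)·∏(1−qᵢ) over the active causes.
Sum P(barking|·) weighted by the priors over both values of passing raccoon:
  P(barking | intruder) = 0.830908*0.83 + 0.914609*0.17
        = 0.689654 + 0.155484 = 0.845138
Keeping only the passing raccoon-present terms gives 0.155484, so
  P(passing raccoon | barking, intruder) = 0.155484 / 0.845138 ≈ 0.1840

P(passing raccoon | barking, intruder) ≈ 0.1840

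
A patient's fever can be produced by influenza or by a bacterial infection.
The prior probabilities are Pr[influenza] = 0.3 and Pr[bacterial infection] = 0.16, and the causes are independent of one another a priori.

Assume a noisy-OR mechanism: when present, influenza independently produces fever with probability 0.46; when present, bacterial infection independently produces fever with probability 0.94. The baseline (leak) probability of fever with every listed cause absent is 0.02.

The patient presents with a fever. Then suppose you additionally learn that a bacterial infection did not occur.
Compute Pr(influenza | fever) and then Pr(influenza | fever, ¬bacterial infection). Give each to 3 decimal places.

Under noisy-OR, P(fever | causes) = 1 − (1−0.02)·∏(1−qᵢ) over the active causes.
P(fever) = 0.02*0.7*0.84 + 0.9412*0.7*0.16 + 0.4708*0.3*0.84 + 0.968248*0.3*0.16 = 0.011760 + 0.105414 + 0.118642 + 0.046476 = 0.282292
Of this, 0.165118 comes from 0.118642 + 0.046476 (the influenza=true cases).
So P(influenza | fever) = 0.165118/0.282292 ≈ 0.585.

Now condition on the additional information:
For the numerator, keep only influenza=true terms: 0.4708×0.3 = 0.141240
The normalizing constant is 0.02×0.7 + 0.4708×0.3 = 0.155240
P(influenza | fever, ¬bacterial infection) = 0.141240/0.155240 ≈ 0.910
With bacterial infection excluded, influenza must carry more of the explanatory weight for the fever.

Pr(influenza | fever) ≈ 0.585; Pr(influenza | fever, ¬bacterial infection) ≈ 0.910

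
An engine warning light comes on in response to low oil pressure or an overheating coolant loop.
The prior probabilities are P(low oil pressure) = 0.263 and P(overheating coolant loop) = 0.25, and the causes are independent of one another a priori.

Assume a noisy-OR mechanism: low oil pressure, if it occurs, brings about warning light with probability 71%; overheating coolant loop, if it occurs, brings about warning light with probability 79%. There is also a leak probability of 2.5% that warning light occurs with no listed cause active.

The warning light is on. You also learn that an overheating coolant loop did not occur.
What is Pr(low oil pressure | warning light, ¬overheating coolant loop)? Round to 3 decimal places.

Under noisy-OR, P(warning light | causes) = 1 − (1−0.025)·∏(1−qᵢ) over the active causes.
Numerator (weight on configurations with low oil pressure): 0.71725·0.263 = 0.188637
The normalizing constant is 0.025·0.737 + 0.71725·0.263 = 0.207062
Posterior = 0.188637 / 0.207062 ≈ 0.911

Pr(low oil pressure | warning light, ¬overheating coolant loop) ≈ 0.911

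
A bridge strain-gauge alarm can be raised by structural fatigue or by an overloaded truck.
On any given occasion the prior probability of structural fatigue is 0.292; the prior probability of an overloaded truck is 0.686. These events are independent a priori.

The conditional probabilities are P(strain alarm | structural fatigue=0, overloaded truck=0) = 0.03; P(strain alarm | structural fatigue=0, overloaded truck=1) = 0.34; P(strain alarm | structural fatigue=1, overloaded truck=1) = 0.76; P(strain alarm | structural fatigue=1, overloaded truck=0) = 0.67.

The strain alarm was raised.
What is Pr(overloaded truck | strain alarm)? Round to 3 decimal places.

Sum P(strain alarm|·) weighted by the priors over the 4 (structural fatigue, overloaded truck) configurations:
  P(strain alarm) = 0.03·0.708·0.314 + 0.34·0.708·0.686 + 0.67·0.292·0.314 + 0.76·0.292·0.686
        = 0.006669 + 0.165134 + 0.061431 + 0.152237 = 0.385471
Keeping only the overloaded truck-present terms gives 0.317371, so
  P(overloaded truck | strain alarm) = 0.317371 / 0.385471 ≈ 0.823

Pr(overloaded truck | strain alarm) ≈ 0.823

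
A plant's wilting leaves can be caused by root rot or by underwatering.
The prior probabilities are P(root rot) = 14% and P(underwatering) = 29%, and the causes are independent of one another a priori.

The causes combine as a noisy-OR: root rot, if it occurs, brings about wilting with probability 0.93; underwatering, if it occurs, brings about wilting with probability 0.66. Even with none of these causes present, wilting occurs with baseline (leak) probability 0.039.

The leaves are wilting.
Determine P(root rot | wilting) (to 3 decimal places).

P(root rot | wilting) ≈ 0.408

Under noisy-OR, P(wilting | causes) = 1 − (1−0.039)·∏(1−qᵢ) over the active causes.
For the numerator, keep only root rot=true terms: 0.092713 + 0.039671 = 0.132384
Normalizer over all consistent configurations: 0.039×0.86×0.71 + 0.67326×0.86×0.29 + 0.93273×0.14×0.71 + 0.977128×0.14×0.29 = 0.324108
P(root rot | wilting) = 0.132384/0.324108 ≈ 0.408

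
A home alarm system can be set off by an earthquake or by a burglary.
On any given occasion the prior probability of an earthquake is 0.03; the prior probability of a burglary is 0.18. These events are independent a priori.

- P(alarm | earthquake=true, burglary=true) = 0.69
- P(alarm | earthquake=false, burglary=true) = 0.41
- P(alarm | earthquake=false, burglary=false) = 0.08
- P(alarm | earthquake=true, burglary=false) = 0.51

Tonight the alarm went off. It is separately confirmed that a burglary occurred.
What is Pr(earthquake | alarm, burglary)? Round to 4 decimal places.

By total probability over both values of earthquake:
  P(alarm | burglary) = 0.41·0.97 + 0.69·0.03
        = 0.397700 + 0.020700 = 0.418400
The terms with earthquake present sum to 0.020700, so
  P(earthquake | alarm, burglary) = 0.020700 / 0.418400 ≈ 0.0495

Pr(earthquake | alarm, burglary) ≈ 0.0495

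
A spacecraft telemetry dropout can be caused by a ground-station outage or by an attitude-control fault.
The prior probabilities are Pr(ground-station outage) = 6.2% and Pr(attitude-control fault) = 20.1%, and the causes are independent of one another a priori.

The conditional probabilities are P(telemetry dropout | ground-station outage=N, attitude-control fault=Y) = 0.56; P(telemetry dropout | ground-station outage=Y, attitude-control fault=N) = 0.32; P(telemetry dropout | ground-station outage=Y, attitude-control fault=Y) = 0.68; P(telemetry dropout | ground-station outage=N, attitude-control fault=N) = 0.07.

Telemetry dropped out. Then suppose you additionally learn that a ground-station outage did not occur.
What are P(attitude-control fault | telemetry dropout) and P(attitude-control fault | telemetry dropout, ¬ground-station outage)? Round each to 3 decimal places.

Enumerate the 4 (ground-station outage, attitude-control fault) configurations and weight by the priors:
  P(telemetry dropout) = 0.07×0.938×0.799 + 0.56×0.938×0.201 + 0.32×0.062×0.799 + 0.68×0.062×0.201
        = 0.052462 + 0.105581 + 0.015852 + 0.008474 = 0.182369
The terms with attitude-control fault present sum to 0.114055, so
  P(attitude-control fault | telemetry dropout) = 0.114055 / 0.182369 ≈ 0.625

With the extra evidence:
For the numerator, keep only attitude-control fault=true terms: 0.56·0.201 = 0.112560
Normalizer over all consistent configurations: 0.07·0.799 + 0.56·0.201 = 0.168490
P(attitude-control fault | telemetry dropout, ¬ground-station outage) = 0.112560/0.168490 ≈ 0.668
With ground-station outage excluded, attitude-control fault must carry more of the explanatory weight for the telemetry dropout.

P(attitude-control fault | telemetry dropout) ≈ 0.625; P(attitude-control fault | telemetry dropout, ¬ground-station outage) ≈ 0.668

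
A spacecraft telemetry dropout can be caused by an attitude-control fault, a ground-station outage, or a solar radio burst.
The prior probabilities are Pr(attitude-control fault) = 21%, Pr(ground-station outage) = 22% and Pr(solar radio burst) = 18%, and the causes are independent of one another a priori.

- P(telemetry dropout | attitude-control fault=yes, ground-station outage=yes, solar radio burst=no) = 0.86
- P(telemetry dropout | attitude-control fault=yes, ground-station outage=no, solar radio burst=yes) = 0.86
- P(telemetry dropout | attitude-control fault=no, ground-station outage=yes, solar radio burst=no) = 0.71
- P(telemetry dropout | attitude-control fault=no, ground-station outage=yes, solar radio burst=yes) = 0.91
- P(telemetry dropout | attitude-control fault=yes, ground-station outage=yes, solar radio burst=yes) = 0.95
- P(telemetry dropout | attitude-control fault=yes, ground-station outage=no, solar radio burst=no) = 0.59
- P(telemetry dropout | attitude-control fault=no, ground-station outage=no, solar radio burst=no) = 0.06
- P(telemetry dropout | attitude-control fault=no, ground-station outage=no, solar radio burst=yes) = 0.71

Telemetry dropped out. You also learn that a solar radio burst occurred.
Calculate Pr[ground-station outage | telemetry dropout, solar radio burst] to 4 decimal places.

P(telemetry dropout | solar radio burst) = 0.71×0.79×0.78 + 0.91×0.79×0.22 + 0.86×0.21×0.78 + 0.95×0.21×0.22 = 0.437502 + 0.158158 + 0.140868 + 0.043890 = 0.780418
Restricting to configurations with ground-station outage present: 0.158158 + 0.043890 = 0.202048.
So P(ground-station outage | telemetry dropout, solar radio burst) = 0.202048/0.780418 ≈ 0.2589.

Pr[ground-station outage | telemetry dropout, solar radio burst] ≈ 0.2589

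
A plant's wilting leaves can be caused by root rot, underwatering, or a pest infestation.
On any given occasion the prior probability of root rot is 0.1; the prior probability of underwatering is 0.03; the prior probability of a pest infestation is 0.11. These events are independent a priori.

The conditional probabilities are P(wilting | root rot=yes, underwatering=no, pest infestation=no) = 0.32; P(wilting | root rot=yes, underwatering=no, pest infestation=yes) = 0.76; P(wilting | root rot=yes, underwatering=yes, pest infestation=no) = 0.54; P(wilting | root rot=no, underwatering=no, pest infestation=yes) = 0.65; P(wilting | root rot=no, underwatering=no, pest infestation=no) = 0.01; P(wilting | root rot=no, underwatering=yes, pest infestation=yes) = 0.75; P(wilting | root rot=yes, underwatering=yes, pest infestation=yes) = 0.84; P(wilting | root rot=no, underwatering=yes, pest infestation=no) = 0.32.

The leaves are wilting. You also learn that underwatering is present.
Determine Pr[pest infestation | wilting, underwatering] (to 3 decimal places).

Pr[pest infestation | wilting, underwatering] ≈ 0.215

By total probability over the 4 (root rot, pest infestation) configurations:
  P(wilting | underwatering) = 0.32×0.9×0.89 + 0.75×0.9×0.11 + 0.54×0.1×0.89 + 0.84×0.1×0.11
        = 0.256320 + 0.074250 + 0.048060 + 0.009240 = 0.387870
Configurations with pest infestation contribute 0.083490, so
  P(pest infestation | wilting, underwatering) = 0.083490 / 0.387870 ≈ 0.215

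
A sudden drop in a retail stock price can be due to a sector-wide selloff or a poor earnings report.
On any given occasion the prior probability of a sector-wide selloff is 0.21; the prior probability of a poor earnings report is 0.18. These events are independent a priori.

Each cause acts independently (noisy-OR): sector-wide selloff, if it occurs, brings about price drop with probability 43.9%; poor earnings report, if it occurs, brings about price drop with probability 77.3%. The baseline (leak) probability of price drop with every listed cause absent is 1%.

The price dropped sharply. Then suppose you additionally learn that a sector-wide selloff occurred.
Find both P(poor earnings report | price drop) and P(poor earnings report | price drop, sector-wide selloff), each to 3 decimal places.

P(poor earnings report | price drop) ≈ 0.633; P(poor earnings report | price drop, sector-wide selloff) ≈ 0.301

Under noisy-OR, P(price drop | causes) = 1 − (1−0.01)·∏(1−qᵢ) over the active causes.
Sum P(price drop|·) weighted by the priors over the 4 (sector-wide selloff, poor earnings report) configurations:
  P(price drop) = 0.01·0.79·0.82 + 0.77527·0.79·0.18 + 0.44461·0.21·0.82 + 0.873926·0.21·0.18
        = 0.006478 + 0.110243 + 0.076562 + 0.033034 = 0.226317
Configurations with poor earnings report contribute 0.143277, so
  P(poor earnings report | price drop) = 0.143277 / 0.226317 ≈ 0.633

Now also conditioning on sector-wide selloff=true:
P(price drop | sector-wide selloff) = 0.44461×0.82 + 0.873926×0.18 = 0.364580 + 0.157307 = 0.521887
Restricting to configurations with poor earnings report present: 0.873926×0.18 = 0.157307.
Hence the posterior is 0.157307/0.521887 ≈ 0.301.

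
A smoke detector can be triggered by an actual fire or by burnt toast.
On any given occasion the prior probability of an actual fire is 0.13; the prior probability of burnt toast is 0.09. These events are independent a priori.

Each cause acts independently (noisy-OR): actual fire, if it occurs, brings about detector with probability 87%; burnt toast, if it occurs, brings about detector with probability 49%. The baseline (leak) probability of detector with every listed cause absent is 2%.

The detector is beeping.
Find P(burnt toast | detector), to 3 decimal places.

Under noisy-OR, P(detector | causes) = 1 − (1−0.02)·∏(1−qᵢ) over the active causes.
Numerator (weight on configurations with burnt toast): 0.039166 + 0.010940 = 0.050106
Normalizer over all consistent configurations: 0.02·0.87·0.91 + 0.5002·0.87·0.09 + 0.8726·0.13·0.91 + 0.935026·0.13·0.09 = 0.169169
Posterior = 0.050106 / 0.169169 ≈ 0.296

P(burnt toast | detector) ≈ 0.296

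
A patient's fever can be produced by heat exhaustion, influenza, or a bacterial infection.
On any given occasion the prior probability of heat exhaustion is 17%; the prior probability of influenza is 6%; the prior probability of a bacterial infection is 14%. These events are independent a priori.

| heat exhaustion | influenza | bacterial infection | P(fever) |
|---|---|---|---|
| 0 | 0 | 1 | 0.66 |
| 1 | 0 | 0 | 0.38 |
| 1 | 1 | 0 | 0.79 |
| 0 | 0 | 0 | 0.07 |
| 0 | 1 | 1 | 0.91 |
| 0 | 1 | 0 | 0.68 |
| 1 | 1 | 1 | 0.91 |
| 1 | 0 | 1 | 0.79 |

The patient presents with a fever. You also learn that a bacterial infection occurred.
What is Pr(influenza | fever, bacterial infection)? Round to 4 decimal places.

Pr(influenza | fever, bacterial infection) ≈ 0.0785

By total probability over the 4 (heat exhaustion, influenza) configurations:
  P(fever | bacterial infection) = 0.66*0.83*0.94 + 0.91*0.83*0.06 + 0.79*0.17*0.94 + 0.91*0.17*0.06
        = 0.514932 + 0.045318 + 0.126242 + 0.009282 = 0.695774
Configurations with influenza contribute 0.054600, so
  P(influenza | fever, bacterial infection) = 0.054600 / 0.695774 ≈ 0.0785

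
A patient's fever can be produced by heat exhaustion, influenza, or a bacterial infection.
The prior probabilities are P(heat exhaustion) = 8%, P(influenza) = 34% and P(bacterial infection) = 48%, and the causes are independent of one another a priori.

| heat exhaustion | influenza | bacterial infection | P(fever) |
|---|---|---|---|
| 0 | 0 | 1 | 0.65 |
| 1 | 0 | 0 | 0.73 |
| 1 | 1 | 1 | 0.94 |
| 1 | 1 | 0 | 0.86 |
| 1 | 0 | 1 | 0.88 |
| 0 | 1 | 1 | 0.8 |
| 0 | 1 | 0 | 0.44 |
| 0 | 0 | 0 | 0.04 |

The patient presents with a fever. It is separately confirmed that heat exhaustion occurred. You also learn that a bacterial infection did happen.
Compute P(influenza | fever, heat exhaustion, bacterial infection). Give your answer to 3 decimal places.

P(fever | heat exhaustion, bacterial infection) = 0.88*0.66 + 0.94*0.34 = 0.580800 + 0.319600 = 0.900400
Of this, 0.319600 comes from 0.94*0.34 (the influenza=true cases).
So P(influenza | fever, heat exhaustion, bacterial infection) = 0.319600/0.900400 ≈ 0.355.

P(influenza | fever, heat exhaustion, bacterial infection) ≈ 0.355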